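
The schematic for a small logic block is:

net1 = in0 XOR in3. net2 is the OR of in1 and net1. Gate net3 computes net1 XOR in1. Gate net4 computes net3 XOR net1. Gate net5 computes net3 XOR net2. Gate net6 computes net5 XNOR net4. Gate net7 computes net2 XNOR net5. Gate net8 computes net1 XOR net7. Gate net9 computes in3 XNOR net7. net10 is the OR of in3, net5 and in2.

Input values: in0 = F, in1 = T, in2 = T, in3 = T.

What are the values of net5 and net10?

net1 = in0 XOR in3 = F XOR T = T
net2 = in1 OR net1 = T OR T = T
net3 = net1 XOR in1 = T XOR T = F
net5 = net3 XOR net2 = F XOR T = T
net10 = in3 OR net5 OR in2 = T OR T OR T = T

net5 = T  net10 = T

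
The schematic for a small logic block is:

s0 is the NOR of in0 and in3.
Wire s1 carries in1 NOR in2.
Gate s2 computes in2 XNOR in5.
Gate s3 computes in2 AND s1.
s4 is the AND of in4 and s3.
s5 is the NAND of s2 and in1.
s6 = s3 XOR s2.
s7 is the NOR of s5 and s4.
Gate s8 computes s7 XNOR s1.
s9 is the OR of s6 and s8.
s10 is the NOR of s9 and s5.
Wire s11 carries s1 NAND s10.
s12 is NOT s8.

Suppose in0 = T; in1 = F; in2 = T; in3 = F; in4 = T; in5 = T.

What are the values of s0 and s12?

s0 = F, s12 = F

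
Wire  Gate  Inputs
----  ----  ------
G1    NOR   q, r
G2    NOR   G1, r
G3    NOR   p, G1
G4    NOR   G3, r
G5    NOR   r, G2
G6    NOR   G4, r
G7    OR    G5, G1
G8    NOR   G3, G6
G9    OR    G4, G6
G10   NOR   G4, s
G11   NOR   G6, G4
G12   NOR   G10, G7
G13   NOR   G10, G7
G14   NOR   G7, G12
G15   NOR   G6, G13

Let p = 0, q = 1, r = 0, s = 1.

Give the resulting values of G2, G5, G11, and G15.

G1 = q NOR r = 1 NOR 0 = 0
G2 = G1 NOR r = 0 NOR 0 = 1
G3 = p NOR G1 = 0 NOR 0 = 1
G4 = G3 NOR r = 1 NOR 0 = 0
G5 = r NOR G2 = 0 NOR 1 = 0
G6 = G4 NOR r = 0 NOR 0 = 1
G7 = G5 OR G1 = 0 OR 0 = 0
G10 = G4 NOR s = 0 NOR 1 = 0
G11 = G6 NOR G4 = 1 NOR 0 = 0
G13 = G10 NOR G7 = 0 NOR 0 = 1
G15 = G6 NOR G13 = 1 NOR 1 = 0

G2 = 1, G5 = 0, G11 = 0, G15 = 0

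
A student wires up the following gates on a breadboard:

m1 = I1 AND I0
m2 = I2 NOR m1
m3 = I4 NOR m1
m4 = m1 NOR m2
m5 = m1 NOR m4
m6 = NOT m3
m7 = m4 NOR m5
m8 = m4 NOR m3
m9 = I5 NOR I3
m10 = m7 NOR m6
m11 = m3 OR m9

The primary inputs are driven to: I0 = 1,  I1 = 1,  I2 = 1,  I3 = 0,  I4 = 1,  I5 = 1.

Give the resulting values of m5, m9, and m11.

m1 = I1 AND I0 = 1 AND 1 = 1
m2 = I2 NOR m1 = 1 NOR 1 = 0
m3 = I4 NOR m1 = 1 NOR 1 = 0
m4 = m1 NOR m2 = 1 NOR 0 = 0
m5 = m1 NOR m4 = 1 NOR 0 = 0
m9 = I5 NOR I3 = 1 NOR 0 = 0
m11 = m3 OR m9 = 0 OR 0 = 0

m5 = 0; m9 = 0; m11 = 0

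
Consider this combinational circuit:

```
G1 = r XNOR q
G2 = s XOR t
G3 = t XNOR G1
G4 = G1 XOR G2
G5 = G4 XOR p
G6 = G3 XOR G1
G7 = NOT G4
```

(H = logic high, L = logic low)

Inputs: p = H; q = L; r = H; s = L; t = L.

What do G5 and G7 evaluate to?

G5 = H, G7 = H

G1 = r XNOR q = H XNOR L = L
G2 = s XOR t = L XOR L = L
G4 = G1 XOR G2 = L XOR L = L
G5 = G4 XOR p = L XOR H = H
G7 = NOT G4 = NOT L = H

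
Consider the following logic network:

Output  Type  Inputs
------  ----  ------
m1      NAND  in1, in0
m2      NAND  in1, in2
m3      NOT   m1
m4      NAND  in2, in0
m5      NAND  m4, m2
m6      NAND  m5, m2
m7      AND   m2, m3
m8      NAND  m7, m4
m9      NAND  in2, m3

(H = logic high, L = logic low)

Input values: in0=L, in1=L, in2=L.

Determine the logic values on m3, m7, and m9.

m3 = L, m7 = L, m9 = H

m1 = in1 NAND in0 = L NAND L = H
m2 = in1 NAND in2 = L NAND L = H
m3 = NOT m1 = NOT H = L
m7 = m2 AND m3 = H AND L = L
m9 = in2 NAND m3 = L NAND L = H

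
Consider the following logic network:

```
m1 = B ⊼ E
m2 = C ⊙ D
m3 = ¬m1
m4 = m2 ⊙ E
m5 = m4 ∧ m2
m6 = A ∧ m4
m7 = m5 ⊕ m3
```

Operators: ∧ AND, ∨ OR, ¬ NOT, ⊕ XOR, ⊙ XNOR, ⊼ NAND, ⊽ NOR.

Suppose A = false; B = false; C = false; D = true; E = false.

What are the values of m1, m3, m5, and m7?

m1 = true, m3 = false, m5 = false, m7 = false

m1 = B NAND E = false NAND false = true
m2 = C XNOR D = false XNOR true = false
m3 = NOT m1 = NOT true = false
m4 = m2 XNOR E = false XNOR false = true
m5 = m4 AND m2 = true AND false = false
m7 = m5 XOR m3 = false XOR false = false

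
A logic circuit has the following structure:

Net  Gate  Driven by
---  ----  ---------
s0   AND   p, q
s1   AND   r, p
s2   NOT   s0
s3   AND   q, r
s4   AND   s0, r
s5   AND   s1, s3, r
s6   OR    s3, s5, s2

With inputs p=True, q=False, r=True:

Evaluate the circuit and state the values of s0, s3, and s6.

s0 = False, s3 = False, s6 = True

s0 = p AND q = True AND False = False
s1 = r AND p = True AND True = True
s2 = NOT s0 = NOT False = True
s3 = q AND r = False AND True = False
s5 = s1 AND s3 AND r = True AND False AND True = False
s6 = s3 OR s5 OR s2 = False OR False OR True = True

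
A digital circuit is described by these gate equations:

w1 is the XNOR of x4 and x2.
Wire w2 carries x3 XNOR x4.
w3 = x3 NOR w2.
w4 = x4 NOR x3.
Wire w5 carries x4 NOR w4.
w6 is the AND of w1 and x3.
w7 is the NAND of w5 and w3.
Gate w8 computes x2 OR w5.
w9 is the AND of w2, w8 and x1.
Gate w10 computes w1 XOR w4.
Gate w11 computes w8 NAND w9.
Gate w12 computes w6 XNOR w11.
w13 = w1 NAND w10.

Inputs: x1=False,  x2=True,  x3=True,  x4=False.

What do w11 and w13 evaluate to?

w11 = True, w13 = True

w1 = x4 XNOR x2 = False XNOR True = False
w2 = x3 XNOR x4 = True XNOR False = False
w4 = x4 NOR x3 = False NOR True = False
w5 = x4 NOR w4 = False NOR False = True
w8 = x2 OR w5 = True OR True = True
w9 = w2 AND w8 AND x1 = False AND True AND False = False
w10 = w1 XOR w4 = False XOR False = False
w11 = w8 NAND w9 = True NAND False = True
w13 = w1 NAND w10 = False NAND False = True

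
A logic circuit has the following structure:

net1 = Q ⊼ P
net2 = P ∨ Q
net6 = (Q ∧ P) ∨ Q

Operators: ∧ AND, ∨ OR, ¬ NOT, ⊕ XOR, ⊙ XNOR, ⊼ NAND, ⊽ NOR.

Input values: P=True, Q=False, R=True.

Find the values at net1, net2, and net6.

net1 = False ⊼ True = True
net2 = True ∨ False = True
net6 = (False ∧ True) ∨ False = False

net1 = True  net2 = True  net6 = False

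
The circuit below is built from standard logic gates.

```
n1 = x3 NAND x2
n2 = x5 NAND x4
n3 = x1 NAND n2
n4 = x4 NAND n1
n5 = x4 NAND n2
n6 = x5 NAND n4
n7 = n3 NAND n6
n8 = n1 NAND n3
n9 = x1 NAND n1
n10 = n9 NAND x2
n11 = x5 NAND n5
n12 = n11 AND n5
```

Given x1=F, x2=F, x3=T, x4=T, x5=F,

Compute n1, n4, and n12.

n1 = T, n4 = F, n12 = F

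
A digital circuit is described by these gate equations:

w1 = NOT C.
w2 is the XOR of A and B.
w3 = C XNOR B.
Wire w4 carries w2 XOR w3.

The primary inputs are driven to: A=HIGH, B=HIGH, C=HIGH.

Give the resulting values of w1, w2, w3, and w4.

w1 = NOT C = NOT HIGH = LOW
w2 = A XOR B = HIGH XOR HIGH = LOW
w3 = C XNOR B = HIGH XNOR HIGH = HIGH
w4 = w2 XOR w3 = LOW XOR HIGH = HIGH

w1 = LOW; w2 = LOW; w3 = HIGH; w4 = HIGH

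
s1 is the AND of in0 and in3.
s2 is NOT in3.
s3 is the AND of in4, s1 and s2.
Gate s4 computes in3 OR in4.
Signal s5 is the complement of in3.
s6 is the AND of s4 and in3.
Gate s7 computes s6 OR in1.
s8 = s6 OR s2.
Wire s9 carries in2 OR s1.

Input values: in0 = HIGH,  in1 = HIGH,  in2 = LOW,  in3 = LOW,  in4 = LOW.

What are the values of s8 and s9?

s8 = HIGH; s9 = LOW

s1 = in0 AND in3 = HIGH AND LOW = LOW
s2 = NOT in3 = NOT LOW = HIGH
s4 = in3 OR in4 = LOW OR LOW = LOW
s6 = s4 AND in3 = LOW AND LOW = LOW
s8 = s6 OR s2 = LOW OR HIGH = HIGH
s9 = in2 OR s1 = LOW OR LOW = LOW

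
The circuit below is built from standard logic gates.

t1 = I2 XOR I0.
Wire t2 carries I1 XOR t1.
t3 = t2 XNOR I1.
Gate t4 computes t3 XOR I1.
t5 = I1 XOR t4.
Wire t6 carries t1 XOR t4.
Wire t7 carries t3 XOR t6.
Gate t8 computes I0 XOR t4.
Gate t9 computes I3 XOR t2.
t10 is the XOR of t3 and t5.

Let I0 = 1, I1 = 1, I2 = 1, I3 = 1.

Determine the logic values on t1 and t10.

t1 = 0, t10 = 0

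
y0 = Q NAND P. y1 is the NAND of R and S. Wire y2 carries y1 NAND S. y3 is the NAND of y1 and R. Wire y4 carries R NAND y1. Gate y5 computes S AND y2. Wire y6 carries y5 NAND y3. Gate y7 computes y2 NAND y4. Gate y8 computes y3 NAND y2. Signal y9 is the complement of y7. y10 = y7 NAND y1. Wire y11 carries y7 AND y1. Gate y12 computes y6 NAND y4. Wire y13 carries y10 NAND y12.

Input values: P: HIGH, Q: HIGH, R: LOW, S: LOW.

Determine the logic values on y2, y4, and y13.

y2 = HIGH  y4 = HIGH  y13 = HIGH

y1 = R NAND S = LOW NAND LOW = HIGH
y2 = y1 NAND S = HIGH NAND LOW = HIGH
y3 = y1 NAND R = HIGH NAND LOW = HIGH
y4 = R NAND y1 = LOW NAND HIGH = HIGH
y5 = S AND y2 = LOW AND HIGH = LOW
y6 = y5 NAND y3 = LOW NAND HIGH = HIGH
y7 = y2 NAND y4 = HIGH NAND HIGH = LOW
y10 = y7 NAND y1 = LOW NAND HIGH = HIGH
y12 = y6 NAND y4 = HIGH NAND HIGH = LOW
y13 = y10 NAND y12 = HIGH NAND LOW = HIGH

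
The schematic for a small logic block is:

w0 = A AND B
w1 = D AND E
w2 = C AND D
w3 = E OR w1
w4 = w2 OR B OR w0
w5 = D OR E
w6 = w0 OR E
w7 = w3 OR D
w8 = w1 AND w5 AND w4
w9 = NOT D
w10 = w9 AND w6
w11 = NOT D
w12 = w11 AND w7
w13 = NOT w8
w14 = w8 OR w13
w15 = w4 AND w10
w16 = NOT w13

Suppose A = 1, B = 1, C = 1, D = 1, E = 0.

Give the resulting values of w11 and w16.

w11 = 0, w16 = 0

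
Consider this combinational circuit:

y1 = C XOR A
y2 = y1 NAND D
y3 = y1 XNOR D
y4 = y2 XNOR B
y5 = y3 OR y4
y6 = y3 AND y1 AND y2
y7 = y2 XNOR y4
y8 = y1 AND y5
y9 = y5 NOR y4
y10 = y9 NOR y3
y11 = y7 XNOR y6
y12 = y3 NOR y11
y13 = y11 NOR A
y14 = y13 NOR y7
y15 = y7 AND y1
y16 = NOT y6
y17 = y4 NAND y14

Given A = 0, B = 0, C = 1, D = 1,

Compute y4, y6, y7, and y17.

y4 = 1, y6 = 0, y7 = 0, y17 = 0

y1 = C XOR A = 1 XOR 0 = 1
y2 = y1 NAND D = 1 NAND 1 = 0
y3 = y1 XNOR D = 1 XNOR 1 = 1
y4 = y2 XNOR B = 0 XNOR 0 = 1
y6 = y3 AND y1 AND y2 = 1 AND 1 AND 0 = 0
y7 = y2 XNOR y4 = 0 XNOR 1 = 0
y11 = y7 XNOR y6 = 0 XNOR 0 = 1
y13 = y11 NOR A = 1 NOR 0 = 0
y14 = y13 NOR y7 = 0 NOR 0 = 1
y17 = y4 NAND y14 = 1 NAND 1 = 0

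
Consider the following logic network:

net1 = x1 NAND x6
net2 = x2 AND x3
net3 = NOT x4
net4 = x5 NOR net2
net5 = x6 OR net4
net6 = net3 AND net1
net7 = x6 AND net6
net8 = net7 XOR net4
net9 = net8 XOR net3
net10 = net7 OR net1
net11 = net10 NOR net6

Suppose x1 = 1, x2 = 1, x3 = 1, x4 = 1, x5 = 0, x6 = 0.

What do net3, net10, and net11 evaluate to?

net3 = 0, net10 = 1, net11 = 0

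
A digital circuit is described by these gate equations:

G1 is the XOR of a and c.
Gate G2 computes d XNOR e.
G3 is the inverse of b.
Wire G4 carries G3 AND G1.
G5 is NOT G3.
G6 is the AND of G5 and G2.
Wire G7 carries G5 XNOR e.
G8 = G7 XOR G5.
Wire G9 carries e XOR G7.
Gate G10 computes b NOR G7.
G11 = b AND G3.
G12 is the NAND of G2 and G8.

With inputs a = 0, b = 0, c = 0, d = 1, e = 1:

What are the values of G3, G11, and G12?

G3 = 1; G11 = 0; G12 = 1

G2 = d XNOR e = 1 XNOR 1 = 1
G3 = NOT b = NOT 0 = 1
G5 = NOT G3 = NOT 1 = 0
G7 = G5 XNOR e = 0 XNOR 1 = 0
G8 = G7 XOR G5 = 0 XOR 0 = 0
G11 = b AND G3 = 0 AND 1 = 0
G12 = G2 NAND G8 = 1 NAND 0 = 1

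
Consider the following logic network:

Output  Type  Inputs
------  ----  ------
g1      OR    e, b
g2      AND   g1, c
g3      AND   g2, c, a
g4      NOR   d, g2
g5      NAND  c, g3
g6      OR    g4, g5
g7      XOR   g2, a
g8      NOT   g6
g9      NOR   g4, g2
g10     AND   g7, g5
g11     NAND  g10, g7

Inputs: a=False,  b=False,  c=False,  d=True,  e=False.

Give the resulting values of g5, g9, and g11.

g1 = e OR b = False OR False = False
g2 = g1 AND c = False AND False = False
g3 = g2 AND c AND a = False AND False AND False = False
g4 = d NOR g2 = True NOR False = False
g5 = c NAND g3 = False NAND False = True
g7 = g2 XOR a = False XOR False = False
g9 = g4 NOR g2 = False NOR False = True
g10 = g7 AND g5 = False AND True = False
g11 = g10 NAND g7 = False NAND False = True

g5 = True, g9 = True, g11 = True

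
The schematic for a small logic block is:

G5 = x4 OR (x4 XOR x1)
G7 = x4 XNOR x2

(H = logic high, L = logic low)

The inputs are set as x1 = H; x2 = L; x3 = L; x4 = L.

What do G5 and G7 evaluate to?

G5 = L OR (L XOR H) = H
G7 = L XNOR L = H

G5 = H, G7 = H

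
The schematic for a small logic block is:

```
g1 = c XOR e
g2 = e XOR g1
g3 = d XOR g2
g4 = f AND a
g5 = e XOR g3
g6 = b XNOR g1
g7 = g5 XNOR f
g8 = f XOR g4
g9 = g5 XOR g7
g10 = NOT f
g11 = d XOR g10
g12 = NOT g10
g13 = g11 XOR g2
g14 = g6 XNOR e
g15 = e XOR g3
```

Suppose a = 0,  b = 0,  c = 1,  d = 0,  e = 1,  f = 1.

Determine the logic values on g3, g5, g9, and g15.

g3 = 1, g5 = 0, g9 = 0, g15 = 0

g1 = c XOR e = 1 XOR 1 = 0
g2 = e XOR g1 = 1 XOR 0 = 1
g3 = d XOR g2 = 0 XOR 1 = 1
g5 = e XOR g3 = 1 XOR 1 = 0
g7 = g5 XNOR f = 0 XNOR 1 = 0
g9 = g5 XOR g7 = 0 XOR 0 = 0
g15 = e XOR g3 = 1 XOR 1 = 0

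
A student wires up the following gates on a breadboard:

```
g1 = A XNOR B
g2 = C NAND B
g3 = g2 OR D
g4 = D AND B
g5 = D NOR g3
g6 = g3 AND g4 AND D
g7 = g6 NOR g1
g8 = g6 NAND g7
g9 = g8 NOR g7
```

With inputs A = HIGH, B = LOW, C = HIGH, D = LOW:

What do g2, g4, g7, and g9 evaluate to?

g2 = HIGH  g4 = LOW  g7 = HIGH  g9 = LOW

g1 = A XNOR B = HIGH XNOR LOW = LOW
g2 = C NAND B = HIGH NAND LOW = HIGH
g3 = g2 OR D = HIGH OR LOW = HIGH
g4 = D AND B = LOW AND LOW = LOW
g6 = g3 AND g4 AND D = HIGH AND LOW AND LOW = LOW
g7 = g6 NOR g1 = LOW NOR LOW = HIGH
g8 = g6 NAND g7 = LOW NAND HIGH = HIGH
g9 = g8 NOR g7 = HIGH NOR HIGH = LOW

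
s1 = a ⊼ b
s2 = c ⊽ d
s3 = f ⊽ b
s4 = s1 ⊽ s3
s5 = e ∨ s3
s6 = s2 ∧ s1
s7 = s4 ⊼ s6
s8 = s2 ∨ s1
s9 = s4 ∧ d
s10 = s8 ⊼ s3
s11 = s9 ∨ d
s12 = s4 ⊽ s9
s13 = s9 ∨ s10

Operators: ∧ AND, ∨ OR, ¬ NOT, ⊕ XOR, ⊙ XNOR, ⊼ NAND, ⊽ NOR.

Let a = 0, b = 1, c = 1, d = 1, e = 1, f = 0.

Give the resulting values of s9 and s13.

s9 = 0  s13 = 1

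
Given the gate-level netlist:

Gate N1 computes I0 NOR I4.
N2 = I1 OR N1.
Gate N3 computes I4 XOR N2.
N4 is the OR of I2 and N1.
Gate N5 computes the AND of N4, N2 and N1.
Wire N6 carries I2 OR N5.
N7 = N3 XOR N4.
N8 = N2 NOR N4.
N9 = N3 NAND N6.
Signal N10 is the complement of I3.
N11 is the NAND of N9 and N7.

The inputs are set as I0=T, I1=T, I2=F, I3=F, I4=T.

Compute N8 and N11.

N1 = I0 NOR I4 = T NOR T = F
N2 = I1 OR N1 = T OR F = T
N3 = I4 XOR N2 = T XOR T = F
N4 = I2 OR N1 = F OR F = F
N5 = N4 AND N2 AND N1 = F AND T AND F = F
N6 = I2 OR N5 = F OR F = F
N7 = N3 XOR N4 = F XOR F = F
N8 = N2 NOR N4 = T NOR F = F
N9 = N3 NAND N6 = F NAND F = T
N11 = N9 NAND N7 = T NAND F = T

N8 = F, N11 = T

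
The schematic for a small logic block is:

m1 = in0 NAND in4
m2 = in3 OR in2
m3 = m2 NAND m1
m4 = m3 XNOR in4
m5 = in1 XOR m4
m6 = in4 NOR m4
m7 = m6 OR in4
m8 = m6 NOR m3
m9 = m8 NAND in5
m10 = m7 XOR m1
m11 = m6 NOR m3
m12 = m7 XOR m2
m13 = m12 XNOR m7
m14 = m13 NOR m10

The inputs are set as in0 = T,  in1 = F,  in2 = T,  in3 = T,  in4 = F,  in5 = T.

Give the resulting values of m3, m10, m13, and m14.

m3 = F  m10 = T  m13 = F  m14 = F

m1 = in0 NAND in4 = T NAND F = T
m2 = in3 OR in2 = T OR T = T
m3 = m2 NAND m1 = T NAND T = F
m4 = m3 XNOR in4 = F XNOR F = T
m6 = in4 NOR m4 = F NOR T = F
m7 = m6 OR in4 = F OR F = F
m10 = m7 XOR m1 = F XOR T = T
m12 = m7 XOR m2 = F XOR T = T
m13 = m12 XNOR m7 = T XNOR F = F
m14 = m13 NOR m10 = F NOR T = F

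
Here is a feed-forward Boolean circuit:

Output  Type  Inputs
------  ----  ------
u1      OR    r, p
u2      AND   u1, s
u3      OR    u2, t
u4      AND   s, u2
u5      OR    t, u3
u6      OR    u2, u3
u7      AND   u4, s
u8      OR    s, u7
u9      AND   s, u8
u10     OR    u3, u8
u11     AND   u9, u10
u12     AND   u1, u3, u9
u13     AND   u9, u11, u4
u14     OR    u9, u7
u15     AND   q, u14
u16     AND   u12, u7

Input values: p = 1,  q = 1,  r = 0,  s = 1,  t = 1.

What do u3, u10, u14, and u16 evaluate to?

u3 = 1; u10 = 1; u14 = 1; u16 = 1

u1 = r OR p = 0 OR 1 = 1
u2 = u1 AND s = 1 AND 1 = 1
u3 = u2 OR t = 1 OR 1 = 1
u4 = s AND u2 = 1 AND 1 = 1
u7 = u4 AND s = 1 AND 1 = 1
u8 = s OR u7 = 1 OR 1 = 1
u9 = s AND u8 = 1 AND 1 = 1
u10 = u3 OR u8 = 1 OR 1 = 1
u12 = u1 AND u3 AND u9 = 1 AND 1 AND 1 = 1
u14 = u9 OR u7 = 1 OR 1 = 1
u16 = u12 AND u7 = 1 AND 1 = 1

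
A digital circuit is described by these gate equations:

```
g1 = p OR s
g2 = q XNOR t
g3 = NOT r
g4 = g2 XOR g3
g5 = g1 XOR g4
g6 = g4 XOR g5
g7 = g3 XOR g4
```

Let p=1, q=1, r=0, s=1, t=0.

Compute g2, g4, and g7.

g2 = 0, g4 = 1, g7 = 0

g2 = q XNOR t = 1 XNOR 0 = 0
g3 = NOT r = NOT 0 = 1
g4 = g2 XOR g3 = 0 XOR 1 = 1
g7 = g3 XOR g4 = 1 XOR 1 = 0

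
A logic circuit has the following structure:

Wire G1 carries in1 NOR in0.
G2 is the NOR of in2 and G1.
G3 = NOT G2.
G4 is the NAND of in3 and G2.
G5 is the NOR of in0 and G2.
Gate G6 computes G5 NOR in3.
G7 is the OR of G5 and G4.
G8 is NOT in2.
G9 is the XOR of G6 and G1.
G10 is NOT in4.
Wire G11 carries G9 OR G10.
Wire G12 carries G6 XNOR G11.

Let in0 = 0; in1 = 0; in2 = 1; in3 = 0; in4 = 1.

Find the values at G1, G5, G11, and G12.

G1 = 1  G5 = 1  G11 = 1  G12 = 0

G1 = in1 NOR in0 = 0 NOR 0 = 1
G2 = in2 NOR G1 = 1 NOR 1 = 0
G5 = in0 NOR G2 = 0 NOR 0 = 1
G6 = G5 NOR in3 = 1 NOR 0 = 0
G9 = G6 XOR G1 = 0 XOR 1 = 1
G10 = NOT in4 = NOT 1 = 0
G11 = G9 OR G10 = 1 OR 0 = 1
G12 = G6 XNOR G11 = 0 XNOR 1 = 0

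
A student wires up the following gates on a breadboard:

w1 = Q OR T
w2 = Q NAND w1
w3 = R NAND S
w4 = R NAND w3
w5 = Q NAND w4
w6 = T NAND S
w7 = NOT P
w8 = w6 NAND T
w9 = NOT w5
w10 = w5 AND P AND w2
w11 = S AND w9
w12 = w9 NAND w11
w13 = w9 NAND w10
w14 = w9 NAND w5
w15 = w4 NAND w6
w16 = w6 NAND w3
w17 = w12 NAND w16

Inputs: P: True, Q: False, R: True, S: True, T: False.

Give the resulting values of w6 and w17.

w3 = R NAND S = True NAND True = False
w4 = R NAND w3 = True NAND False = True
w5 = Q NAND w4 = False NAND True = True
w6 = T NAND S = False NAND True = True
w9 = NOT w5 = NOT True = False
w11 = S AND w9 = True AND False = False
w12 = w9 NAND w11 = False NAND False = True
w16 = w6 NAND w3 = True NAND False = True
w17 = w12 NAND w16 = True NAND True = False

w6 = True, w17 = False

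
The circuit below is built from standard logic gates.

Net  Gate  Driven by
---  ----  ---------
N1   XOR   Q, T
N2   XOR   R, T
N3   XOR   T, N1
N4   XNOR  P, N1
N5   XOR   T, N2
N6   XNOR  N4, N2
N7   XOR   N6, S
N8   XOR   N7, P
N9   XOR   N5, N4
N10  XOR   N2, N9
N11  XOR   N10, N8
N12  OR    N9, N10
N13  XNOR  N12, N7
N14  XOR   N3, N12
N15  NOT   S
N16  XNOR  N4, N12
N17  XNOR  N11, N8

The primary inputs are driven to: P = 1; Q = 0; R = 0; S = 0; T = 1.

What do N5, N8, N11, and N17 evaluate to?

N1 = Q XOR T = 0 XOR 1 = 1
N2 = R XOR T = 0 XOR 1 = 1
N4 = P XNOR N1 = 1 XNOR 1 = 1
N5 = T XOR N2 = 1 XOR 1 = 0
N6 = N4 XNOR N2 = 1 XNOR 1 = 1
N7 = N6 XOR S = 1 XOR 0 = 1
N8 = N7 XOR P = 1 XOR 1 = 0
N9 = N5 XOR N4 = 0 XOR 1 = 1
N10 = N2 XOR N9 = 1 XOR 1 = 0
N11 = N10 XOR N8 = 0 XOR 0 = 0
N17 = N11 XNOR N8 = 0 XNOR 0 = 1

N5 = 0, N8 = 0, N11 = 0, N17 = 1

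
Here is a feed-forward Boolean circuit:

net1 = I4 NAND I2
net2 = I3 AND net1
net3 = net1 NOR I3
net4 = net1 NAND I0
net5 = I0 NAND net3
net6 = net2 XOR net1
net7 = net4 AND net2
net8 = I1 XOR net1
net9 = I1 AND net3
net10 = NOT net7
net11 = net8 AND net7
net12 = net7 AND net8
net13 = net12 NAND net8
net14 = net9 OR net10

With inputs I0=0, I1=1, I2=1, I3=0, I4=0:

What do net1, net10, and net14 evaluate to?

net1 = 1, net10 = 1, net14 = 1

net1 = I4 NAND I2 = 0 NAND 1 = 1
net2 = I3 AND net1 = 0 AND 1 = 0
net3 = net1 NOR I3 = 1 NOR 0 = 0
net4 = net1 NAND I0 = 1 NAND 0 = 1
net7 = net4 AND net2 = 1 AND 0 = 0
net9 = I1 AND net3 = 1 AND 0 = 0
net10 = NOT net7 = NOT 0 = 1
net14 = net9 OR net10 = 0 OR 1 = 1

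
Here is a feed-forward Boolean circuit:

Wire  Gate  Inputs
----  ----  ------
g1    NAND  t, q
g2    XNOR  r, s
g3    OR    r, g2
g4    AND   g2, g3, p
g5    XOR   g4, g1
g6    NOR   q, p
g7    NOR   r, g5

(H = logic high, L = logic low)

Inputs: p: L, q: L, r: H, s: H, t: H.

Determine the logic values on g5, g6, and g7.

g1 = t NAND q = H NAND L = H
g2 = r XNOR s = H XNOR H = H
g3 = r OR g2 = H OR H = H
g4 = g2 AND g3 AND p = H AND H AND L = L
g5 = g4 XOR g1 = L XOR H = H
g6 = q NOR p = L NOR L = H
g7 = r NOR g5 = H NOR H = L

g5 = H; g6 = H; g7 = L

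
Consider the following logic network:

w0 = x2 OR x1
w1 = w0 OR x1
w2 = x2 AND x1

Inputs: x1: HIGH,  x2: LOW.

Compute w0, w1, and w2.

w0 = HIGH, w1 = HIGH, w2 = LOW

w0 = x2 OR x1 = LOW OR HIGH = HIGH
w1 = w0 OR x1 = HIGH OR HIGH = HIGH
w2 = x2 AND x1 = LOW AND HIGH = LOW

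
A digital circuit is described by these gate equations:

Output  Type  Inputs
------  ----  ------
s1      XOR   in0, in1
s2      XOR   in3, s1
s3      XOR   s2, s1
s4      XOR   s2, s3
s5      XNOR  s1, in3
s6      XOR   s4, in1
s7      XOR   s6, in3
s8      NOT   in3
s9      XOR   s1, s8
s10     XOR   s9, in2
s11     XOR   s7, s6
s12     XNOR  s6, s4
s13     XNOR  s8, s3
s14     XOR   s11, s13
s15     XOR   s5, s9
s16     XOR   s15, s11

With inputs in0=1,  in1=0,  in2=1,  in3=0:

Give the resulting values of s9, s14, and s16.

s9 = 0, s14 = 0, s16 = 0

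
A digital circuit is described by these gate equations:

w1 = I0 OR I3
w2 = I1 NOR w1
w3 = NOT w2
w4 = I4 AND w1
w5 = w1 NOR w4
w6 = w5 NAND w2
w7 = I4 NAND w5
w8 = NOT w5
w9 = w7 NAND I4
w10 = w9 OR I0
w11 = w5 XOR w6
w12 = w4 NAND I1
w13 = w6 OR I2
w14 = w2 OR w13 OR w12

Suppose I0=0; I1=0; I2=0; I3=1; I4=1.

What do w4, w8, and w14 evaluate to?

w4 = 1, w8 = 1, w14 = 1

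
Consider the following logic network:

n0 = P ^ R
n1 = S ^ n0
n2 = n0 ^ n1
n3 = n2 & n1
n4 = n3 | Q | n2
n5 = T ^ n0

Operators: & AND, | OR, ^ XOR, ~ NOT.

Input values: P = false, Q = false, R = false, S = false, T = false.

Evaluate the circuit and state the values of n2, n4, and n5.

n0 = P XOR R = false XOR false = false
n1 = S XOR n0 = false XOR false = false
n2 = n0 XOR n1 = false XOR false = false
n3 = n2 AND n1 = false AND false = false
n4 = n3 OR Q OR n2 = false OR false OR false = false
n5 = T XOR n0 = false XOR false = false

n2 = false, n4 = false, n5 = false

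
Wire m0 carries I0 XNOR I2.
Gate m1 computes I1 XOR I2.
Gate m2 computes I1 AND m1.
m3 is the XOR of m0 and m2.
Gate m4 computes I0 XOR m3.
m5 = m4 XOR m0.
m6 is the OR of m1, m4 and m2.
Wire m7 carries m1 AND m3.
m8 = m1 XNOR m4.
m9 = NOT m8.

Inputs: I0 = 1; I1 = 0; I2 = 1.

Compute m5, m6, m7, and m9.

m0 = I0 XNOR I2 = 1 XNOR 1 = 1
m1 = I1 XOR I2 = 0 XOR 1 = 1
m2 = I1 AND m1 = 0 AND 1 = 0
m3 = m0 XOR m2 = 1 XOR 0 = 1
m4 = I0 XOR m3 = 1 XOR 1 = 0
m5 = m4 XOR m0 = 0 XOR 1 = 1
m6 = m1 OR m4 OR m2 = 1 OR 0 OR 0 = 1
m7 = m1 AND m3 = 1 AND 1 = 1
m8 = m1 XNOR m4 = 1 XNOR 0 = 0
m9 = NOT m8 = NOT 0 = 1

m5 = 1, m6 = 1, m7 = 1, m9 = 1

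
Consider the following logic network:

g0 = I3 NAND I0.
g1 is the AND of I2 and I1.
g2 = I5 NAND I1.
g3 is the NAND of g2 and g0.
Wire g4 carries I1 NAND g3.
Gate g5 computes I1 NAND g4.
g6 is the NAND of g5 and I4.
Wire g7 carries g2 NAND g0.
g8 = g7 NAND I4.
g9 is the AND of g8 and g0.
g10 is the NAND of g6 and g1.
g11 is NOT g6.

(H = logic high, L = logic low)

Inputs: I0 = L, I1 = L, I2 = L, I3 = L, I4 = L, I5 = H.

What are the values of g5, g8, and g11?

g5 = H  g8 = H  g11 = L

g0 = I3 NAND I0 = L NAND L = H
g2 = I5 NAND I1 = H NAND L = H
g3 = g2 NAND g0 = H NAND H = L
g4 = I1 NAND g3 = L NAND L = H
g5 = I1 NAND g4 = L NAND H = H
g6 = g5 NAND I4 = H NAND L = H
g7 = g2 NAND g0 = H NAND H = L
g8 = g7 NAND I4 = L NAND L = H
g11 = NOT g6 = NOT H = L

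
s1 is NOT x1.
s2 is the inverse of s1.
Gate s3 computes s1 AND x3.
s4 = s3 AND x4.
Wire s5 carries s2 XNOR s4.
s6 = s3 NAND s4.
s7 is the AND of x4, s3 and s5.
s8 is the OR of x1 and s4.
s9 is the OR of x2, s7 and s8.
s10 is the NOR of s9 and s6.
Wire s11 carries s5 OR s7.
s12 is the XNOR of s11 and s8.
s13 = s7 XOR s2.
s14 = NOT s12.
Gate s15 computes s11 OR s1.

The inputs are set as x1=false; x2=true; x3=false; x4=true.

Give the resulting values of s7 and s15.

s7 = false  s15 = true

s1 = NOT x1 = NOT false = true
s2 = NOT s1 = NOT true = false
s3 = s1 AND x3 = true AND false = false
s4 = s3 AND x4 = false AND true = false
s5 = s2 XNOR s4 = false XNOR false = true
s7 = x4 AND s3 AND s5 = true AND false AND true = false
s11 = s5 OR s7 = true OR false = true
s15 = s11 OR s1 = true OR true = true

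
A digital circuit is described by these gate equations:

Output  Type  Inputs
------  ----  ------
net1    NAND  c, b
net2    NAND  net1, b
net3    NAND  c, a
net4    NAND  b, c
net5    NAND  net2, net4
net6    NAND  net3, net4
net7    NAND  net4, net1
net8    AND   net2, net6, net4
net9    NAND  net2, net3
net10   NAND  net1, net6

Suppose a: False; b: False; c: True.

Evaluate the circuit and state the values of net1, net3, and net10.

net1 = True, net3 = True, net10 = True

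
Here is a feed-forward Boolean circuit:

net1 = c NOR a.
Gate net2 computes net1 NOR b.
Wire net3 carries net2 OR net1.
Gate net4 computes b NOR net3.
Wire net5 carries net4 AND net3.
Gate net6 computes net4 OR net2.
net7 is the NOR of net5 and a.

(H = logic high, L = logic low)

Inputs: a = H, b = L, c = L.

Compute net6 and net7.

net6 = H  net7 = L

net1 = c NOR a = L NOR H = L
net2 = net1 NOR b = L NOR L = H
net3 = net2 OR net1 = H OR L = H
net4 = b NOR net3 = L NOR H = L
net5 = net4 AND net3 = L AND H = L
net6 = net4 OR net2 = L OR H = H
net7 = net5 NOR a = L NOR H = L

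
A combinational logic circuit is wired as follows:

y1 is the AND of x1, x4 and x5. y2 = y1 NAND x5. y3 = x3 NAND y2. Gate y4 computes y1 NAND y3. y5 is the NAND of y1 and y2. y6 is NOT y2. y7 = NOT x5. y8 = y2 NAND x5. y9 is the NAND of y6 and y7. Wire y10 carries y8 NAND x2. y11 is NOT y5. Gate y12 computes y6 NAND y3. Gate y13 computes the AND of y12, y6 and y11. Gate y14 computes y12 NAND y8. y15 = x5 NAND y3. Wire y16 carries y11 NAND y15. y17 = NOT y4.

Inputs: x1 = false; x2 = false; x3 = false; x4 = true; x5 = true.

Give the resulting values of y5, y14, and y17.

y5 = true, y14 = true, y17 = false

y1 = x1 AND x4 AND x5 = false AND true AND true = false
y2 = y1 NAND x5 = false NAND true = true
y3 = x3 NAND y2 = false NAND true = true
y4 = y1 NAND y3 = false NAND true = true
y5 = y1 NAND y2 = false NAND true = true
y6 = NOT y2 = NOT true = false
y8 = y2 NAND x5 = true NAND true = false
y12 = y6 NAND y3 = false NAND true = true
y14 = y12 NAND y8 = true NAND false = true
y17 = NOT y4 = NOT true = false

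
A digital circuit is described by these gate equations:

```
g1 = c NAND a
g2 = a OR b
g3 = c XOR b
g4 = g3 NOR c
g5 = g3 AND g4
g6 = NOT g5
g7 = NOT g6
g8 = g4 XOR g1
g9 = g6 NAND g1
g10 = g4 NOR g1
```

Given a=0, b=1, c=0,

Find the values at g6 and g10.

g6 = 1, g10 = 0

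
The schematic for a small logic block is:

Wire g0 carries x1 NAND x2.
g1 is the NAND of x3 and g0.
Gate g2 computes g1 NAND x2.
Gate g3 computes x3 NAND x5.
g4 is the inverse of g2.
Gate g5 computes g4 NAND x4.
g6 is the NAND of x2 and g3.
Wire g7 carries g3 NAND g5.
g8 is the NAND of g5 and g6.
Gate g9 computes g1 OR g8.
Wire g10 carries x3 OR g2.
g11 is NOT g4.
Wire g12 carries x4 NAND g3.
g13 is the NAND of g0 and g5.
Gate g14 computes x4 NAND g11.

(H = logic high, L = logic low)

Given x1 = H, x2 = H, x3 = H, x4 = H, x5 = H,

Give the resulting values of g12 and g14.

g0 = x1 NAND x2 = H NAND H = L
g1 = x3 NAND g0 = H NAND L = H
g2 = g1 NAND x2 = H NAND H = L
g3 = x3 NAND x5 = H NAND H = L
g4 = NOT g2 = NOT L = H
g11 = NOT g4 = NOT H = L
g12 = x4 NAND g3 = H NAND L = H
g14 = x4 NAND g11 = H NAND L = H

g12 = H, g14 = H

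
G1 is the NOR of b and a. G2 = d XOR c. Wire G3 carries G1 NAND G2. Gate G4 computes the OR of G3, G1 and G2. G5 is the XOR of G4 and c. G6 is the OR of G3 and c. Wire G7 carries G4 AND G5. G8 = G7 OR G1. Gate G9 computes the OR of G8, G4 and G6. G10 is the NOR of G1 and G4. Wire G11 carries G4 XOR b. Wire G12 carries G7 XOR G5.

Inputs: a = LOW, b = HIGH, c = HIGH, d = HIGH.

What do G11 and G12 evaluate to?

G11 = LOW, G12 = LOW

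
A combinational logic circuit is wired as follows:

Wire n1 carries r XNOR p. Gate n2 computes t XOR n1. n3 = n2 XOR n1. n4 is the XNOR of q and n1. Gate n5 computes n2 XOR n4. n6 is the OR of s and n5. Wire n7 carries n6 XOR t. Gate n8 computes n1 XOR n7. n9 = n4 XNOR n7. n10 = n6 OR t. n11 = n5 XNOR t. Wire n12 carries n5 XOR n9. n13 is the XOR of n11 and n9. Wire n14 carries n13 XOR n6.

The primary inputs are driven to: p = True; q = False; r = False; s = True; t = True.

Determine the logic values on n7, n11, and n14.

n7 = False  n11 = False  n14 = True

n1 = r XNOR p = False XNOR True = False
n2 = t XOR n1 = True XOR False = True
n4 = q XNOR n1 = False XNOR False = True
n5 = n2 XOR n4 = True XOR True = False
n6 = s OR n5 = True OR False = True
n7 = n6 XOR t = True XOR True = False
n9 = n4 XNOR n7 = True XNOR False = False
n11 = n5 XNOR t = False XNOR True = False
n13 = n11 XOR n9 = False XOR False = False
n14 = n13 XOR n6 = False XOR True = True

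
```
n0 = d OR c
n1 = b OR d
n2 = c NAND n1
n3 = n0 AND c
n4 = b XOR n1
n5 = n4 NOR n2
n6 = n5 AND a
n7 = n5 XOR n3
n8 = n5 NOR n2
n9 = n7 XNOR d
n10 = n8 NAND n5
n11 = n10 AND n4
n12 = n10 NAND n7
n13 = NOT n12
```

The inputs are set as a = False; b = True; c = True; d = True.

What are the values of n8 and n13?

n0 = d OR c = True OR True = True
n1 = b OR d = True OR True = True
n2 = c NAND n1 = True NAND True = False
n3 = n0 AND c = True AND True = True
n4 = b XOR n1 = True XOR True = False
n5 = n4 NOR n2 = False NOR False = True
n7 = n5 XOR n3 = True XOR True = False
n8 = n5 NOR n2 = True NOR False = False
n10 = n8 NAND n5 = False NAND True = True
n12 = n10 NAND n7 = True NAND False = True
n13 = NOT n12 = NOT True = False

n8 = False; n13 = False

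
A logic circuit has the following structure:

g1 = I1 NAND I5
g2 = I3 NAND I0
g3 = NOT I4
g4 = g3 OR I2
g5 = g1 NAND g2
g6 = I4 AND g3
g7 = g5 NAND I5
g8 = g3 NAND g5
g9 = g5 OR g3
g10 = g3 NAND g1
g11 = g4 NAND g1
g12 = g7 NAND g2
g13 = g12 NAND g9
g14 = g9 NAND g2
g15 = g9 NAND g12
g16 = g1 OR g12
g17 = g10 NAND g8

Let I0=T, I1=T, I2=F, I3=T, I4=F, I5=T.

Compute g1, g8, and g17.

g1 = I1 NAND I5 = T NAND T = F
g2 = I3 NAND I0 = T NAND T = F
g3 = NOT I4 = NOT F = T
g5 = g1 NAND g2 = F NAND F = T
g8 = g3 NAND g5 = T NAND T = F
g10 = g3 NAND g1 = T NAND F = T
g17 = g10 NAND g8 = T NAND F = T

g1 = F  g8 = F  g17 = T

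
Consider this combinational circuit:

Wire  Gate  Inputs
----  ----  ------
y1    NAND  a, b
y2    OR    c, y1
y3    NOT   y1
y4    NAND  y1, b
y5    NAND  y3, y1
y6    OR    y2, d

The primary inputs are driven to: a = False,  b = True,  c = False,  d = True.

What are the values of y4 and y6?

y1 = a NAND b = False NAND True = True
y2 = c OR y1 = False OR True = True
y4 = y1 NAND b = True NAND True = False
y6 = y2 OR d = True OR True = True

y4 = False  y6 = True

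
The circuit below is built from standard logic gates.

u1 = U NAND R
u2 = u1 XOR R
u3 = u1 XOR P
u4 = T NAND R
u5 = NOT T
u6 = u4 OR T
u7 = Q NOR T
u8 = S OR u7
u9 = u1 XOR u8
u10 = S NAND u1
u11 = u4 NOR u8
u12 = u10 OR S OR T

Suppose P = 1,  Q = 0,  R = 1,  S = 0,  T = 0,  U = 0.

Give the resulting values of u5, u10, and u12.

u5 = 1, u10 = 1, u12 = 1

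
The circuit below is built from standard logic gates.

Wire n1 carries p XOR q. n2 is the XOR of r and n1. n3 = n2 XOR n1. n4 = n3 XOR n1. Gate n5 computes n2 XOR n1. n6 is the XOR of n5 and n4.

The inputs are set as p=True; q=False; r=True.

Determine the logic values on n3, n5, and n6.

n3 = True, n5 = True, n6 = True

n1 = p XOR q = True XOR False = True
n2 = r XOR n1 = True XOR True = False
n3 = n2 XOR n1 = False XOR True = True
n4 = n3 XOR n1 = True XOR True = False
n5 = n2 XOR n1 = False XOR True = True
n6 = n5 XOR n4 = True XOR False = True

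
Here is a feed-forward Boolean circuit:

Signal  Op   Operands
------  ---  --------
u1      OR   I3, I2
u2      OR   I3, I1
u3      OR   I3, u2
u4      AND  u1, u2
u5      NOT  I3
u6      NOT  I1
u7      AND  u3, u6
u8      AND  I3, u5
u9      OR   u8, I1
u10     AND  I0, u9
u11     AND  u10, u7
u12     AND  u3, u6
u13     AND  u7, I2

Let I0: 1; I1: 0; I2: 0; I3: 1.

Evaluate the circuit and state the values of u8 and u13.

u8 = 0; u13 = 0

u2 = I3 OR I1 = 1 OR 0 = 1
u3 = I3 OR u2 = 1 OR 1 = 1
u5 = NOT I3 = NOT 1 = 0
u6 = NOT I1 = NOT 0 = 1
u7 = u3 AND u6 = 1 AND 1 = 1
u8 = I3 AND u5 = 1 AND 0 = 0
u13 = u7 AND I2 = 1 AND 0 = 0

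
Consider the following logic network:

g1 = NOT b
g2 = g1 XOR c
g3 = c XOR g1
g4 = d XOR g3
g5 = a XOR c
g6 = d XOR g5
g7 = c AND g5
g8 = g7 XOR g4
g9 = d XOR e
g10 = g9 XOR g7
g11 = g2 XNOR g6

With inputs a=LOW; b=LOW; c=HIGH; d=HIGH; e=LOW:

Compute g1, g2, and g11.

g1 = HIGH, g2 = LOW, g11 = HIGH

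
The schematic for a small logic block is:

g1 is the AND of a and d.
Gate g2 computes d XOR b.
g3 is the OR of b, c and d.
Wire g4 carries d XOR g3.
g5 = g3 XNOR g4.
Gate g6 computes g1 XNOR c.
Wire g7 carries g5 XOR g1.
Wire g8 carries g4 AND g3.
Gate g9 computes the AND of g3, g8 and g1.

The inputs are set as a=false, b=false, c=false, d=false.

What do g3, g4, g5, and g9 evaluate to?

g3 = false, g4 = false, g5 = true, g9 = false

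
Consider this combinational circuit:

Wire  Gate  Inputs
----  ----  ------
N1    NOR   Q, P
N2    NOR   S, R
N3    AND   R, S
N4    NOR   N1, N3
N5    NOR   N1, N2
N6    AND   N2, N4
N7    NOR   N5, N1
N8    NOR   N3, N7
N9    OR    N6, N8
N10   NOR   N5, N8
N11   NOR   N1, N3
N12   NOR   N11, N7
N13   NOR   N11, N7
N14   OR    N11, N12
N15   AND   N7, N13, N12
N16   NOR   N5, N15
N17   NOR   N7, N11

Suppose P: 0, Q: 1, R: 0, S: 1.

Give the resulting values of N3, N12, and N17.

N3 = 0, N12 = 0, N17 = 0

N1 = Q NOR P = 1 NOR 0 = 0
N2 = S NOR R = 1 NOR 0 = 0
N3 = R AND S = 0 AND 1 = 0
N5 = N1 NOR N2 = 0 NOR 0 = 1
N7 = N5 NOR N1 = 1 NOR 0 = 0
N11 = N1 NOR N3 = 0 NOR 0 = 1
N12 = N11 NOR N7 = 1 NOR 0 = 0
N17 = N7 NOR N11 = 0 NOR 1 = 0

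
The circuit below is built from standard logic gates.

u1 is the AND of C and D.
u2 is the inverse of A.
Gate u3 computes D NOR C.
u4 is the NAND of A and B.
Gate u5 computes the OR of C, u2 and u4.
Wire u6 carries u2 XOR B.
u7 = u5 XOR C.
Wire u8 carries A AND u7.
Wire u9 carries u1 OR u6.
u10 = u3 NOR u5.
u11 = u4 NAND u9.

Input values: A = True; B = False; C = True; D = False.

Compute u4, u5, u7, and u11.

u1 = C AND D = True AND False = False
u2 = NOT A = NOT True = False
u4 = A NAND B = True NAND False = True
u5 = C OR u2 OR u4 = True OR False OR True = True
u6 = u2 XOR B = False XOR False = False
u7 = u5 XOR C = True XOR True = False
u9 = u1 OR u6 = False OR False = False
u11 = u4 NAND u9 = True NAND False = True

u4 = True, u5 = True, u7 = False, u11 = True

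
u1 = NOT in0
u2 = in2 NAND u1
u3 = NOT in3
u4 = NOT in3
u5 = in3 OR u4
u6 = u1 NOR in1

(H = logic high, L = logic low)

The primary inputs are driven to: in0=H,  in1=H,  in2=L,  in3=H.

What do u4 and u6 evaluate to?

u4 = L, u6 = L

u1 = NOT in0 = NOT H = L
u4 = NOT in3 = NOT H = L
u6 = u1 NOR in1 = L NOR H = L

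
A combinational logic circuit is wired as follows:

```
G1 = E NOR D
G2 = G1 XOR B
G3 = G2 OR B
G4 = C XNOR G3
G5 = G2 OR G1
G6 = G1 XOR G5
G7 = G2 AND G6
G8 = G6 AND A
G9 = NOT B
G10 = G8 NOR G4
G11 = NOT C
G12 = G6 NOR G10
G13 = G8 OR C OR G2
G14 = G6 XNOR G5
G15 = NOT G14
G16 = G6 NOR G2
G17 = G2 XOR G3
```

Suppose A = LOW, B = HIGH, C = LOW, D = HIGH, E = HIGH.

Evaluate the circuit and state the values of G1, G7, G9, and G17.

G1 = E NOR D = HIGH NOR HIGH = LOW
G2 = G1 XOR B = LOW XOR HIGH = HIGH
G3 = G2 OR B = HIGH OR HIGH = HIGH
G5 = G2 OR G1 = HIGH OR LOW = HIGH
G6 = G1 XOR G5 = LOW XOR HIGH = HIGH
G7 = G2 AND G6 = HIGH AND HIGH = HIGH
G9 = NOT B = NOT HIGH = LOW
G17 = G2 XOR G3 = HIGH XOR HIGH = LOW

G1 = LOW, G7 = HIGH, G9 = LOW, G17 = LOW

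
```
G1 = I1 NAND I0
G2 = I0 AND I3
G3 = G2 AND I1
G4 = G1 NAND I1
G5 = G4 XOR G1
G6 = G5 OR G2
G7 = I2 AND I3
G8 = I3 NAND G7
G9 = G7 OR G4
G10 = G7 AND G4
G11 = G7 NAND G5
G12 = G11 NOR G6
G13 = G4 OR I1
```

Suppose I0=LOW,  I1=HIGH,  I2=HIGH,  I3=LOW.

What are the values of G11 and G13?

G11 = HIGH, G13 = HIGH

G1 = I1 NAND I0 = HIGH NAND LOW = HIGH
G4 = G1 NAND I1 = HIGH NAND HIGH = LOW
G5 = G4 XOR G1 = LOW XOR HIGH = HIGH
G7 = I2 AND I3 = HIGH AND LOW = LOW
G11 = G7 NAND G5 = LOW NAND HIGH = HIGH
G13 = G4 OR I1 = LOW OR HIGH = HIGH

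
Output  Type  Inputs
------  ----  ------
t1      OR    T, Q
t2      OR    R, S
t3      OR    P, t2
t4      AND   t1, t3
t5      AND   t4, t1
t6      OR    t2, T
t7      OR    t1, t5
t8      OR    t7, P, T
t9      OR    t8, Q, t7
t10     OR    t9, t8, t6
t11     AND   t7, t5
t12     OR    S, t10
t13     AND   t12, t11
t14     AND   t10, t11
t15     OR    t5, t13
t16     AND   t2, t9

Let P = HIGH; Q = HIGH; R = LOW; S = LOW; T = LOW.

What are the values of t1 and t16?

t1 = HIGH, t16 = LOW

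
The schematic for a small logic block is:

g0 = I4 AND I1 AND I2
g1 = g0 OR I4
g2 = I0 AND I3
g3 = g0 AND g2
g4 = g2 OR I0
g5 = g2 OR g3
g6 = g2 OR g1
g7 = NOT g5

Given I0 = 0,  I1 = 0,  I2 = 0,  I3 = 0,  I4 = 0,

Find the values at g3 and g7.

g3 = 0; g7 = 1

g0 = I4 AND I1 AND I2 = 0 AND 0 AND 0 = 0
g2 = I0 AND I3 = 0 AND 0 = 0
g3 = g0 AND g2 = 0 AND 0 = 0
g5 = g2 OR g3 = 0 OR 0 = 0
g7 = NOT g5 = NOT 0 = 1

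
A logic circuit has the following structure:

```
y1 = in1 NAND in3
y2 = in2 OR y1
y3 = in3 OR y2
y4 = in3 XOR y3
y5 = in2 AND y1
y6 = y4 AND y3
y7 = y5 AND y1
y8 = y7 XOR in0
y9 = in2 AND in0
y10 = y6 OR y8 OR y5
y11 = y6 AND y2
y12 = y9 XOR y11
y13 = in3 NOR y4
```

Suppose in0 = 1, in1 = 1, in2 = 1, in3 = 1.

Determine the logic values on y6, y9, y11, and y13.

y6 = 0  y9 = 1  y11 = 0  y13 = 0

y1 = in1 NAND in3 = 1 NAND 1 = 0
y2 = in2 OR y1 = 1 OR 0 = 1
y3 = in3 OR y2 = 1 OR 1 = 1
y4 = in3 XOR y3 = 1 XOR 1 = 0
y6 = y4 AND y3 = 0 AND 1 = 0
y9 = in2 AND in0 = 1 AND 1 = 1
y11 = y6 AND y2 = 0 AND 1 = 0
y13 = in3 NOR y4 = 1 NOR 0 = 0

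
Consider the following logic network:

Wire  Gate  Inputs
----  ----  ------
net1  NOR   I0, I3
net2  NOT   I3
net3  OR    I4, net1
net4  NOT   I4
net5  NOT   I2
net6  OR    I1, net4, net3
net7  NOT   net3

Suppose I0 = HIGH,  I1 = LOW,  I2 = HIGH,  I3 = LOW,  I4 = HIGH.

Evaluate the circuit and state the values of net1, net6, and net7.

net1 = LOW, net6 = HIGH, net7 = LOW

net1 = I0 NOR I3 = HIGH NOR LOW = LOW
net3 = I4 OR net1 = HIGH OR LOW = HIGH
net4 = NOT I4 = NOT HIGH = LOW
net6 = I1 OR net4 OR net3 = LOW OR LOW OR HIGH = HIGH
net7 = NOT net3 = NOT HIGH = LOW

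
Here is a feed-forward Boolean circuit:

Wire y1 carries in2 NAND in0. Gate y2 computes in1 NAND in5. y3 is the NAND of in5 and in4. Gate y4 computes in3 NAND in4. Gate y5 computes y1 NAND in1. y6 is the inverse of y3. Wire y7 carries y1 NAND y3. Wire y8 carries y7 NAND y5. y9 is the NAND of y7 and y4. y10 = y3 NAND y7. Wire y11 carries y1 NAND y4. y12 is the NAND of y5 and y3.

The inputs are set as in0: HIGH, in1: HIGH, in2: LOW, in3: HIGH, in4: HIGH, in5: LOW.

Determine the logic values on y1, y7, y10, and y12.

y1 = in2 NAND in0 = LOW NAND HIGH = HIGH
y3 = in5 NAND in4 = LOW NAND HIGH = HIGH
y5 = y1 NAND in1 = HIGH NAND HIGH = LOW
y7 = y1 NAND y3 = HIGH NAND HIGH = LOW
y10 = y3 NAND y7 = HIGH NAND LOW = HIGH
y12 = y5 NAND y3 = LOW NAND HIGH = HIGH

y1 = HIGH  y7 = LOW  y10 = HIGH  y12 = HIGH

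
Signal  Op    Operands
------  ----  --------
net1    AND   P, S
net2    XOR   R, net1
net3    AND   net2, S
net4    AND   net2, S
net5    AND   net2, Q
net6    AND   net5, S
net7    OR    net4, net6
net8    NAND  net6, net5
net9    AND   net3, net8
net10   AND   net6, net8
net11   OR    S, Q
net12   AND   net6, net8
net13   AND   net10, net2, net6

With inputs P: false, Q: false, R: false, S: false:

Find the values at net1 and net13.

net1 = P AND S = false AND false = false
net2 = R XOR net1 = false XOR false = false
net5 = net2 AND Q = false AND false = false
net6 = net5 AND S = false AND false = false
net8 = net6 NAND net5 = false NAND false = true
net10 = net6 AND net8 = false AND true = false
net13 = net10 AND net2 AND net6 = false AND false AND false = false

net1 = false, net13 = false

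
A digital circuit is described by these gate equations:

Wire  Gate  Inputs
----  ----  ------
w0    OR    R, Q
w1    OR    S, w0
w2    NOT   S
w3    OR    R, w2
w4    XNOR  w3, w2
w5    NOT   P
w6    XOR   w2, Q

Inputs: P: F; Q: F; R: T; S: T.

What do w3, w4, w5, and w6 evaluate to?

w2 = NOT S = NOT T = F
w3 = R OR w2 = T OR F = T
w4 = w3 XNOR w2 = T XNOR F = F
w5 = NOT P = NOT F = T
w6 = w2 XOR Q = F XOR F = F

w3 = T, w4 = F, w5 = T, w6 = F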